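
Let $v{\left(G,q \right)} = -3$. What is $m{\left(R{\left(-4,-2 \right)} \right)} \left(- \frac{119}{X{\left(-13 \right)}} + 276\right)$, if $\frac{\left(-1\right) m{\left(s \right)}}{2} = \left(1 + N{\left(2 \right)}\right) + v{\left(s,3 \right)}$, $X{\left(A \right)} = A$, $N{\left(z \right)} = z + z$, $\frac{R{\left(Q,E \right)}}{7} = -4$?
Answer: $- \frac{14828}{13} \approx -1140.6$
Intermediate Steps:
$R{\left(Q,E \right)} = -28$ ($R{\left(Q,E \right)} = 7 \left(-4\right) = -28$)
$N{\left(z \right)} = 2 z$
$m{\left(s \right)} = -4$ ($m{\left(s \right)} = - 2 \left(\left(1 + 2 \cdot 2\right) - 3\right) = - 2 \left(\left(1 + 4\right) - 3\right) = - 2 \left(5 - 3\right) = \left(-2\right) 2 = -4$)
$m{\left(R{\left(-4,-2 \right)} \right)} \left(- \frac{119}{X{\left(-13 \right)}} + 276\right) = - 4 \left(- \frac{119}{-13} + 276\right) = - 4 \left(\left(-119\right) \left(- \frac{1}{13}\right) + 276\right) = - 4 \left(\frac{119}{13} + 276\right) = \left(-4\right) \frac{3707}{13} = - \frac{14828}{13}$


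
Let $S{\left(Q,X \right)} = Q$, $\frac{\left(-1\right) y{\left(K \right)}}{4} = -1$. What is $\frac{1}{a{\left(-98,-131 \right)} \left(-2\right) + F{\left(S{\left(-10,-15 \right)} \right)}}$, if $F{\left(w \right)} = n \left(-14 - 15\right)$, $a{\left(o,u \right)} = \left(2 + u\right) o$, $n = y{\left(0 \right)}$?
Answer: $- \frac{1}{25400} \approx -3.937 \cdot 10^{-5}$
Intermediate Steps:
$y{\left(K \right)} = 4$ ($y{\left(K \right)} = \left(-4\right) \left(-1\right) = 4$)
$n = 4$
$a{\left(o,u \right)} = o \left(2 + u\right)$
$F{\left(w \right)} = -116$ ($F{\left(w \right)} = 4 \left(-14 - 15\right) = 4 \left(-29\right) = -116$)
$\frac{1}{a{\left(-98,-131 \right)} \left(-2\right) + F{\left(S{\left(-10,-15 \right)} \right)}} = \frac{1}{- 98 \left(2 - 131\right) \left(-2\right) - 116} = \frac{1}{\left(-98\right) \left(-129\right) \left(-2\right) - 116} = \frac{1}{12642 \left(-2\right) - 116} = \frac{1}{-25284 - 116} = \frac{1}{-25400} = - \frac{1}{25400}$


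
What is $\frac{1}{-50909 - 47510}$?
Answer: $- \frac{1}{98419} \approx -1.0161 \cdot 10^{-5}$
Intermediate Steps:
$\frac{1}{-50909 - 47510} = \frac{1}{-98419} = - \frac{1}{98419}$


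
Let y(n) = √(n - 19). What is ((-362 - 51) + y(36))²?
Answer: (413 - √17)² ≈ 1.6718e+5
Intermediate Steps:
y(n) = √(-19 + n)
((-362 - 51) + y(36))² = ((-362 - 51) + √(-19 + 36))² = (-413 + √17)²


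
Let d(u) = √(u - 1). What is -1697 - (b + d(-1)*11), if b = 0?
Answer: -1697 - 11*I*√2 ≈ -1697.0 - 15.556*I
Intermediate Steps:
d(u) = √(-1 + u)
-1697 - (b + d(-1)*11) = -1697 - (0 + √(-1 - 1)*11) = -1697 - (0 + √(-2)*11) = -1697 - (0 + (I*√2)*11) = -1697 - (0 + 11*I*√2) = -1697 - 11*I*√2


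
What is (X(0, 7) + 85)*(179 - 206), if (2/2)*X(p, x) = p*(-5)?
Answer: -2295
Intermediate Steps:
X(p, x) = -5*p (X(p, x) = p*(-5) = -5*p)
(X(0, 7) + 85)*(179 - 206) = (-5*0 + 85)*(179 - 206) = (0 + 85)*(-27) = 85*(-27) = -2295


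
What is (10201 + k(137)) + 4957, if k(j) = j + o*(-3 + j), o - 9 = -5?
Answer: 15831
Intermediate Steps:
o = 4 (o = 9 - 5 = 4)
k(j) = -12 + 5*j (k(j) = j + 4*(-3 + j) = j + (-12 + 4*j) = -12 + 5*j)
(10201 + k(137)) + 4957 = (10201 + (-12 + 5*137)) + 4957 = (10201 + (-12 + 685)) + 4957 = (10201 + 673) + 4957 = 10874 + 4957 = 15831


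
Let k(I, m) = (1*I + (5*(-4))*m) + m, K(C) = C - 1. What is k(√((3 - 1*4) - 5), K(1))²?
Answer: -6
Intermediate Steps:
K(C) = -1 + C
k(I, m) = I - 19*m (k(I, m) = (I - 20*m) + m = I - 19*m)
k(√((3 - 1*4) - 5), K(1))² = (√((3 - 1*4) - 5) - 19*(-1 + 1))² = (√((3 - 4) - 5) - 19*0)² = (√(-1 - 5) + 0)² = (√(-6) + 0)² = (I*√6 + 0)² = (I*√6)² = -6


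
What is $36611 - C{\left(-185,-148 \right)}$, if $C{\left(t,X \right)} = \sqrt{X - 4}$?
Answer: $36611 - 2 i \sqrt{38} \approx 36611.0 - 12.329 i$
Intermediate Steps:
$C{\left(t,X \right)} = \sqrt{-4 + X}$
$36611 - C{\left(-185,-148 \right)} = 36611 - \sqrt{-4 - 148} = 36611 - \sqrt{-152} = 36611 - 2 i \sqrt{38}$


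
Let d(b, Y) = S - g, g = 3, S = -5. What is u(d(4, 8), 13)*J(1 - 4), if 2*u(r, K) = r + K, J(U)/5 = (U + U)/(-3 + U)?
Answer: 25/2 ≈ 12.500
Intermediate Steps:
d(b, Y) = -8 (d(b, Y) = -5 - 1*3 = -5 - 3 = -8)
J(U) = 10*U/(-3 + U) (J(U) = 5*((U + U)/(-3 + U)) = 5*((2*U)/(-3 + U)) = 5*(2*U/(-3 + U)) = 10*U/(-3 + U))
u(r, K) = K/2 + r/2 (u(r, K) = (r + K)/2 = (K + r)/2 = K/2 + r/2)
u(d(4, 8), 13)*J(1 - 4) = ((½)*13 + (½)*(-8))*(10*(1 - 4)/(-3 + (1 - 4))) = (13/2 - 4)*(10*(-3)/(-3 - 3)) = 5*(10*(-3)/(-6))/2 = 5*(10*(-3)*(-⅙))/2 = (5/2)*5 = 25/2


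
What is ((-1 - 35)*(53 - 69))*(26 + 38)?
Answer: 36864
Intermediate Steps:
((-1 - 35)*(53 - 69))*(26 + 38) = -36*(-16)*64 = 576*64 = 36864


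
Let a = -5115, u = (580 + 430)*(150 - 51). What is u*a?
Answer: -511448850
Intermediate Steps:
u = 99990 (u = 1010*99 = 99990)
u*a = 99990*(-5115) = -511448850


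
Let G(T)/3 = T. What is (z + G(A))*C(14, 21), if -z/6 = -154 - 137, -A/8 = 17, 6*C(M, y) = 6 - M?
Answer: -1784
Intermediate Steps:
C(M, y) = 1 - M/6 (C(M, y) = (6 - M)/6 = 1 - M/6)
A = -136 (A = -8*17 = -136)
G(T) = 3*T
z = 1746 (z = -6*(-154 - 137) = -6*(-291) = 1746)
(z + G(A))*C(14, 21) = (1746 + 3*(-136))*(1 - ⅙*14) = (1746 - 408)*(1 - 7/3) = 1338*(-4/3) = -1784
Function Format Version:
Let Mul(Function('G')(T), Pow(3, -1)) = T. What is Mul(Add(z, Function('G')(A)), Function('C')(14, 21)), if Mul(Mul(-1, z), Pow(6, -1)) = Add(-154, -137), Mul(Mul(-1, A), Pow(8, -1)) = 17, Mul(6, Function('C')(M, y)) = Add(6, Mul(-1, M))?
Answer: -1784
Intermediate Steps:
Function('C')(M, y) = Add(1, Mul(Rational(-1, 6), M)) (Function('C')(M, y) = Mul(Rational(1, 6), Add(6, Mul(-1, M))) = Add(1, Mul(Rational(-1, 6), M)))
A = -136 (A = Mul(-8, 17) = -136)
Function('G')(T) = Mul(3, T)
z = 1746 (z = Mul(-6, Add(-154, -137)) = Mul(-6, -291) = 1746)
Mul(Add(z, Function('G')(A)), Function('C')(14, 21)) = Mul(Add(1746, Mul(3, -136)), Add(1, Mul(Rational(-1, 6), 14))) = Mul(Add(1746, -408), Add(1, Rational(-7, 3))) = Mul(1338, Rational(-4, 3)) = -1784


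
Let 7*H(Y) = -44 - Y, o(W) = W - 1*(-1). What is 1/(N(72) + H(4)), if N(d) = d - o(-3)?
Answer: 7/470 ≈ 0.014894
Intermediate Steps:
o(W) = 1 + W (o(W) = W + 1 = 1 + W)
H(Y) = -44/7 - Y/7 (H(Y) = (-44 - Y)/7 = -44/7 - Y/7)
N(d) = 2 + d (N(d) = d - (1 - 3) = d - 1*(-2) = d + 2 = 2 + d)
1/(N(72) + H(4)) = 1/((2 + 72) + (-44/7 - 1/7*4)) = 1/(74 + (-44/7 - 4/7)) = 1/(74 - 48/7) = 1/(470/7) = 7/470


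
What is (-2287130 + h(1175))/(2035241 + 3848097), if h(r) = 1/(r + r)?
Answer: -5374755499/13825844300 ≈ -0.38875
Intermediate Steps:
h(r) = 1/(2*r)
(-2287130 + h(1175))/(2035241 + 3848097) = (-2287130 + (1/2)/1175)/(2035241 + 3848097) = (-2287130 + (1/2)*(1/1175))/5883338 = (-2287130 + 1/2350)*(1/5883338) = -5374755499/2350*1/5883338 = -5374755499/13825844300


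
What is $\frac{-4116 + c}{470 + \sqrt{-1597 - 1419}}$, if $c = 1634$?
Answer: $- \frac{291635}{55979} + \frac{1241 i \sqrt{754}}{55979} \approx -5.2097 + 0.60874 i$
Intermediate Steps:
$\frac{-4116 + c}{470 + \sqrt{-1597 - 1419}} = \frac{-4116 + 1634}{470 + \sqrt{-1597 - 1419}} = - \frac{2482}{470 + \sqrt{-3016}} = - \frac{2482}{470 + 2 i \sqrt{754}}$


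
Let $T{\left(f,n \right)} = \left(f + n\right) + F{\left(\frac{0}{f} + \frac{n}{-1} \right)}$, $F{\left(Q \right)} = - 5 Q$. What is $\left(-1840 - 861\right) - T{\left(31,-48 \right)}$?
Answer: $-2444$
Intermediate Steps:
$T{\left(f,n \right)} = f + 6 n$ ($T{\left(f,n \right)} = \left(f + n\right) - 5 \left(\frac{0}{f} + \frac{n}{-1}\right) = \left(f + n\right) - 5 \left(0 + n \left(-1\right)\right) = \left(f + n\right) - 5 \left(0 - n\right) = \left(f + n\right) - 5 \left(- n\right) = \left(f + n\right) + 5 n = f + 6 n$)
$\left(-1840 - 861\right) - T{\left(31,-48 \right)} = \left(-1840 - 861\right) - \left(31 + 6 \left(-48\right)\right) = \left(-1840 - 861\right) - \left(31 - 288\right) = -2701 - -257 = -2701 + 257 = -2444$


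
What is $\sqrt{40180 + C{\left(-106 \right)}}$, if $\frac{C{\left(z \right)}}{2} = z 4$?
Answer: $2 \sqrt{9833} \approx 198.32$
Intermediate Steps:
$C{\left(z \right)} = 8 z$ ($C{\left(z \right)} = 2 z 4 = 2 \cdot 4 z = 8 z$)
$\sqrt{40180 + C{\left(-106 \right)}} = \sqrt{40180 + 8 \left(-106\right)} = \sqrt{40180 - 848} = \sqrt{39332} = 2 \sqrt{9833}$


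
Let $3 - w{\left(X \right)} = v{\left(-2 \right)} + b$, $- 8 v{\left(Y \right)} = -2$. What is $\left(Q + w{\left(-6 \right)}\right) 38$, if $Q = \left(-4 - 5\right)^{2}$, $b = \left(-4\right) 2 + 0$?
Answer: $\frac{6973}{2} \approx 3486.5$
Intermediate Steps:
$v{\left(Y \right)} = \frac{1}{4}$ ($v{\left(Y \right)} = \left(- \frac{1}{8}\right) \left(-2\right) = \frac{1}{4}$)
$b = -8$ ($b = -8 + 0 = -8$)
$w{\left(X \right)} = \frac{43}{4}$ ($w{\left(X \right)} = 3 - \left(\frac{1}{4} - 8\right) = 3 - - \frac{31}{4} = 3 + \frac{31}{4} = \frac{43}{4}$)
$Q = 81$ ($Q = \left(-9\right)^{2} = 81$)
$\left(Q + w{\left(-6 \right)}\right) 38 = \left(81 + \frac{43}{4}\right) 38 = \frac{367}{4} \cdot 38 = \frac{6973}{2}$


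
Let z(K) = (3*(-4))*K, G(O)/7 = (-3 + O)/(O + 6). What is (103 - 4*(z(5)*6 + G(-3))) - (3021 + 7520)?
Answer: -8942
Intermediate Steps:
G(O) = 7*(-3 + O)/(6 + O) (G(O) = 7*((-3 + O)/(O + 6)) = 7*((-3 + O)/(6 + O)) = 7*(-3 + O)/(6 + O))
z(K) = -12*K
(103 - 4*(z(5)*6 + G(-3))) - (3021 + 7520) = (103 - 4*(-12*5*6 + 7*(-3 - 3)/(6 - 3))) - (3021 + 7520) = (103 - 4*(-60*6 + 7*(-6)/3)) - 1*10541 = (103 - 4*(-360 + 7*(⅓)*(-6))) - 10541 = (103 - 4*(-360 - 14)) - 10541 = (103 - 4*(-374)) - 10541 = (103 + 1496) - 10541 = 1599 - 10541 = -8942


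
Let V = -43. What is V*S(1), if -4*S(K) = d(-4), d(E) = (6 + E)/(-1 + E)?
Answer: -43/10 ≈ -4.3000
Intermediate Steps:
d(E) = (6 + E)/(-1 + E)
S(K) = ⅒ (S(K) = -(6 - 4)/(4*(-1 - 4)) = -2/(4*(-5)) = -(-1)*2/20 = -¼*(-⅖) = ⅒)
V*S(1) = -43*⅒ = -43/10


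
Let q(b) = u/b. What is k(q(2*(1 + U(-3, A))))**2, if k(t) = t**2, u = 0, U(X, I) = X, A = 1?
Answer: 0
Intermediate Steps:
q(b) = 0 (q(b) = 0/b = 0)
k(q(2*(1 + U(-3, A))))**2 = (0**2)**2 = 0**2 = 0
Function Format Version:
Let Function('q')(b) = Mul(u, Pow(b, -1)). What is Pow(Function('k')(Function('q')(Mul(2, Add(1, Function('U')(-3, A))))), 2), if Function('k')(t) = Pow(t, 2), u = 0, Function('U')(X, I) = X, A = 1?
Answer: 0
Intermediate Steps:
Function('q')(b) = 0 (Function('q')(b) = Mul(0, Pow(b, -1)) = 0)
Pow(Function('k')(Function('q')(Mul(2, Add(1, Function('U')(-3, A))))), 2) = Pow(Pow(0, 2), 2) = Pow(0, 2) = 0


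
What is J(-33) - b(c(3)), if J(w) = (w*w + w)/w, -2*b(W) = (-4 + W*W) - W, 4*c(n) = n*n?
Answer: -1043/32 ≈ -32.594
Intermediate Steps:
c(n) = n²/4 (c(n) = (n*n)/4 = n²/4)
b(W) = 2 + W/2 - W²/2 (b(W) = -((-4 + W*W) - W)/2 = -((-4 + W²) - W)/2 = -(-4 + W² - W)/2 = 2 + W/2 - W²/2)
J(w) = (w + w²)/w (J(w) = (w² + w)/w = (w + w²)/w)
J(-33) - b(c(3)) = (1 - 33) - (2 + ((¼)*3²)/2 - ((¼)*3²)²/2) = -32 - (2 + ((¼)*9)/2 - ((¼)*9)²/2) = -32 - (2 + (½)*(9/4) - (9/4)²/2) = -32 - (2 + 9/8 - ½*81/16) = -32 - (2 + 9/8 - 81/32) = -32 - 1*19/32 = -32 - 19/32 = -1043/32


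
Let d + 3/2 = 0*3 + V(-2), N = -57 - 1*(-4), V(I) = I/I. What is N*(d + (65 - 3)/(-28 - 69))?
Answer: 11713/194 ≈ 60.376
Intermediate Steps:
V(I) = 1
N = -53 (N = -57 + 4 = -53)
d = -1/2 (d = -3/2 + (0*3 + 1) = -3/2 + (0 + 1) = -3/2 + 1 = -1/2 ≈ -0.50000)
N*(d + (65 - 3)/(-28 - 69)) = -53*(-1/2 + (65 - 3)/(-28 - 69)) = -53*(-1/2 + 62/(-97)) = -53*(-1/2 + 62*(-1/97)) = -53*(-1/2 - 62/97) = -53*(-221/194) = 11713/194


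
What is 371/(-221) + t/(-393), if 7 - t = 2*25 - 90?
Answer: -156190/86853 ≈ -1.7983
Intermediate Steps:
t = 47 (t = 7 - (2*25 - 90) = 7 - (50 - 90) = 7 - 1*(-40) = 7 + 40 = 47)
371/(-221) + t/(-393) = 371/(-221) + 47/(-393) = 371*(-1/221) + 47*(-1/393) = -371/221 - 47/393 = -156190/86853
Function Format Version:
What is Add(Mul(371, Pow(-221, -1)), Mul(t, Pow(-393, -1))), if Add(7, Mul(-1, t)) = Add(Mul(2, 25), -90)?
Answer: Rational(-156190, 86853) ≈ -1.7983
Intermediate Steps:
t = 47 (t = Add(7, Mul(-1, Add(Mul(2, 25), -90))) = Add(7, Mul(-1, Add(50, -90))) = Add(7, Mul(-1, -40)) = Add(7, 40) = 47)
Add(Mul(371, Pow(-221, -1)), Mul(t, Pow(-393, -1))) = Add(Mul(371, Pow(-221, -1)), Mul(47, Pow(-393, -1))) = Add(Mul(371, Rational(-1, 221)), Mul(47, Rational(-1, 393))) = Add(Rational(-371, 221), Rational(-47, 393)) = Rational(-156190, 86853)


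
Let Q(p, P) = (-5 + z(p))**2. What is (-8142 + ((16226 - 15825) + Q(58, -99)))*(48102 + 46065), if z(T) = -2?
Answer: -724332564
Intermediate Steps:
Q(p, P) = 49 (Q(p, P) = (-5 - 2)**2 = (-7)**2 = 49)
(-8142 + ((16226 - 15825) + Q(58, -99)))*(48102 + 46065) = (-8142 + ((16226 - 15825) + 49))*(48102 + 46065) = (-8142 + (401 + 49))*94167 = (-8142 + 450)*94167 = -7692*94167 = -724332564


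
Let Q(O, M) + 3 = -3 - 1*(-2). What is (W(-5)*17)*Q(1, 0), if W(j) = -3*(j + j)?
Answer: -2040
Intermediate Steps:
W(j) = -6*j
Q(O, M) = -4 (Q(O, M) = -3 + (-3 - 1*(-2)) = -3 + (-3 + 2) = -3 - 1 = -4)
(W(-5)*17)*Q(1, 0) = (-6*(-5)*17)*(-4) = (30*17)*(-4) = 510*(-4) = -2040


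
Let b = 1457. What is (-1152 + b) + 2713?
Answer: 3018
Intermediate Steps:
(-1152 + b) + 2713 = (-1152 + 1457) + 2713 = 305 + 2713 = 3018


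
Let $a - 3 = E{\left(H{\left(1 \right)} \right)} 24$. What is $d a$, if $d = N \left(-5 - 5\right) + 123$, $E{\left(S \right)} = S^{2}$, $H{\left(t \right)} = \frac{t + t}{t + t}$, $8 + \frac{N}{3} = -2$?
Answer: $11421$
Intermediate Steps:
$N = -30$ ($N = -24 + 3 \left(-2\right) = -24 - 6 = -30$)
$H{\left(t \right)} = 1$ ($H{\left(t \right)} = \frac{2 t}{2 t} = 2 t \frac{1}{2 t} = 1$)
$d = 423$ ($d = - 30 \left(-5 - 5\right) + 123 = \left(-30\right) \left(-10\right) + 123 = 300 + 123 = 423$)
$a = 27$ ($a = 3 + 1^{2} \cdot 24 = 3 + 1 \cdot 24 = 3 + 24 = 27$)
$d a = 423 \cdot 27 = 11421$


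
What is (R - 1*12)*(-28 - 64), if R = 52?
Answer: -3680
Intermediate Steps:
(R - 1*12)*(-28 - 64) = (52 - 1*12)*(-28 - 64) = (52 - 12)*(-92) = 40*(-92) = -3680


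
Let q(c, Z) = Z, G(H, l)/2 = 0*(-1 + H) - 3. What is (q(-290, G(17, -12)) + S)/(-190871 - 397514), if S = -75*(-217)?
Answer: -16269/588385 ≈ -0.027650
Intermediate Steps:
G(H, l) = -6 (G(H, l) = 2*(0*(-1 + H) - 3) = 2*(0 - 3) = 2*(-3) = -6)
S = 16275
(q(-290, G(17, -12)) + S)/(-190871 - 397514) = (-6 + 16275)/(-190871 - 397514) = 16269/(-588385) = 16269*(-1/588385) = -16269/588385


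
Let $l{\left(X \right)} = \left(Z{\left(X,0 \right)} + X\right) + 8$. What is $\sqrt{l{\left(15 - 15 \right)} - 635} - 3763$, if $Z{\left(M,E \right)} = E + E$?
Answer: $-3763 + i \sqrt{627} \approx -3763.0 + 25.04 i$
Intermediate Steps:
$Z{\left(M,E \right)} = 2 E$
$l{\left(X \right)} = 8 + X$ ($l{\left(X \right)} = \left(2 \cdot 0 + X\right) + 8 = \left(0 + X\right) + 8 = X + 8 = 8 + X$)
$\sqrt{l{\left(15 - 15 \right)} - 635} - 3763 = \sqrt{\left(8 + \left(15 - 15\right)\right) - 635} - 3763 = \sqrt{\left(8 + 0\right) - 635} - 3763 = \sqrt{8 - 635} - 3763 = \sqrt{-627} - 3763 = i \sqrt{627} - 3763 = -3763 + i \sqrt{627}$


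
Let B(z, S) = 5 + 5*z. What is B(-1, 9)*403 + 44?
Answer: 44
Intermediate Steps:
B(-1, 9)*403 + 44 = (5 + 5*(-1))*403 + 44 = (5 - 5)*403 + 44 = 0*403 + 44 = 0 + 44 = 44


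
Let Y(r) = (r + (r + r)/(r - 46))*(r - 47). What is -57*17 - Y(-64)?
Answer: -436911/55 ≈ -7943.8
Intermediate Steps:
Y(r) = (-47 + r)*(r + 2*r/(-46 + r)) (Y(r) = (r + (2*r)/(-46 + r))*(-47 + r) = (r + 2*r/(-46 + r))*(-47 + r) = (-47 + r)*(r + 2*r/(-46 + r)))
-57*17 - Y(-64) = -57*17 - (-64)*(2068 + (-64)**2 - 91*(-64))/(-46 - 64) = -969 - (-64)*(2068 + 4096 + 5824)/(-110) = -969 - (-64)*(-1)*11988/110 = -969 - 1*383616/55 = -969 - 383616/55 = -436911/55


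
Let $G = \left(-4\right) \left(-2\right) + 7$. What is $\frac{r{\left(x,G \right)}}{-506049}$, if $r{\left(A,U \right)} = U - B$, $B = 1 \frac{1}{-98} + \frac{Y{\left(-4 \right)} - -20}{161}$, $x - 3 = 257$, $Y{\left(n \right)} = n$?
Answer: $- \frac{11203}{380211482} \approx -2.9465 \cdot 10^{-5}$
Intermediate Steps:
$x = 260$ ($x = 3 + 257 = 260$)
$G = 15$ ($G = 8 + 7 = 15$)
$B = \frac{201}{2254}$ ($B = 1 \frac{1}{-98} + \frac{-4 - -20}{161} = 1 \left(- \frac{1}{98}\right) + \left(-4 + 20\right) \frac{1}{161} = - \frac{1}{98} + 16 \cdot \frac{1}{161} = - \frac{1}{98} + \frac{16}{161} = \frac{201}{2254} \approx 0.089175$)
$r{\left(A,U \right)} = - \frac{201}{2254} + U$ ($r{\left(A,U \right)} = U - \frac{201}{2254} = - \frac{201}{2254} + U$)
$\frac{r{\left(x,G \right)}}{-506049} = \frac{- \frac{201}{2254} + 15}{-506049} = \frac{33609}{2254} \left(- \frac{1}{506049}\right) = - \frac{11203}{380211482}$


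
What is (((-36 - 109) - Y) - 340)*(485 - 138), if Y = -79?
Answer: -140882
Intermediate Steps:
(((-36 - 109) - Y) - 340)*(485 - 138) = (((-36 - 109) - 1*(-79)) - 340)*(485 - 138) = ((-145 + 79) - 340)*347 = (-66 - 340)*347 = -406*347 = -140882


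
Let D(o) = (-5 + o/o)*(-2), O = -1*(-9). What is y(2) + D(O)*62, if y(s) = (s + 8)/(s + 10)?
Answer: 2981/6 ≈ 496.83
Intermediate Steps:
y(s) = (8 + s)/(10 + s)
O = 9
D(o) = 8 (D(o) = (-5 + 1)*(-2) = -4*(-2) = 8)
y(2) + D(O)*62 = (8 + 2)/(10 + 2) + 8*62 = 10/12 + 496 = (1/12)*10 + 496 = 5/6 + 496 = 2981/6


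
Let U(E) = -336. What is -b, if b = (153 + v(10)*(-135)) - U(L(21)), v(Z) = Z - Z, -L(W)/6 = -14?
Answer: -489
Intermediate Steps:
L(W) = 84 (L(W) = -6*(-14) = 84)
v(Z) = 0
b = 489 (b = (153 + 0*(-135)) - 1*(-336) = (153 + 0) + 336 = 153 + 336 = 489)
-b = -1*489 = -489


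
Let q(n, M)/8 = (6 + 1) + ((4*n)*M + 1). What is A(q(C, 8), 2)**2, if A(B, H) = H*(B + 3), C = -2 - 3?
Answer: 5885476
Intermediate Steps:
C = -5
q(n, M) = 64 + 32*M*n (q(n, M) = 8*((6 + 1) + ((4*n)*M + 1)) = 8*(7 + (4*M*n + 1)) = 8*(7 + (1 + 4*M*n)) = 8*(8 + 4*M*n) = 64 + 32*M*n)
A(B, H) = H*(3 + B)
A(q(C, 8), 2)**2 = (2*(3 + (64 + 32*8*(-5))))**2 = (2*(3 + (64 - 1280)))**2 = (2*(3 - 1216))**2 = (2*(-1213))**2 = (-2426)**2 = 5885476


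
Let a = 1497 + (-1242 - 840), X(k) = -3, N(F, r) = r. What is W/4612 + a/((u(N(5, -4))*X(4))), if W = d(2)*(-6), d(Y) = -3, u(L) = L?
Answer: -224817/4612 ≈ -48.746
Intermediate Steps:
a = -585 (a = 1497 - 2082 = -585)
W = 18 (W = -3*(-6) = 18)
W/4612 + a/((u(N(5, -4))*X(4))) = 18/4612 - 585/((-4*(-3))) = 18*(1/4612) - 585/12 = 9/2306 - 585*1/12 = 9/2306 - 195/4 = -224817/4612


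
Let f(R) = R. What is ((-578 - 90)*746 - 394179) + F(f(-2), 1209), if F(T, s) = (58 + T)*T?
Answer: -892619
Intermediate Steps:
F(T, s) = T*(58 + T)
((-578 - 90)*746 - 394179) + F(f(-2), 1209) = ((-578 - 90)*746 - 394179) - 2*(58 - 2) = (-668*746 - 394179) - 2*56 = (-498328 - 394179) - 112 = -892507 - 112 = -892619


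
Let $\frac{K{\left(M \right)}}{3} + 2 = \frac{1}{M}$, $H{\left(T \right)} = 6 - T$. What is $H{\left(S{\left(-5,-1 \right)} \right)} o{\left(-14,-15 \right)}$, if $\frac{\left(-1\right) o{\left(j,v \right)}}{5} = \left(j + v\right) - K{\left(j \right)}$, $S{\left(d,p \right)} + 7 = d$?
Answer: $\frac{14355}{7} \approx 2050.7$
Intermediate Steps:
$S{\left(d,p \right)} = -7 + d$
$K{\left(M \right)} = -6 + \frac{3}{M}$
$o{\left(j,v \right)} = -30 - 5 j - 5 v + \frac{15}{j}$ ($o{\left(j,v \right)} = - 5 \left(\left(j + v\right) - \left(-6 + \frac{3}{j}\right)\right) = - 5 \left(\left(j + v\right) + \left(6 - \frac{3}{j}\right)\right) = - 5 \left(6 + j + v - \frac{3}{j}\right) = -30 - 5 j - 5 v + \frac{15}{j}$)
$H{\left(S{\left(-5,-1 \right)} \right)} o{\left(-14,-15 \right)} = \left(6 - \left(-7 - 5\right)\right) \left(-30 - -70 - -75 + \frac{15}{-14}\right) = \left(6 - -12\right) \left(-30 + 70 + 75 + 15 \left(- \frac{1}{14}\right)\right) = \left(6 + 12\right) \left(-30 + 70 + 75 - \frac{15}{14}\right) = 18 \cdot \frac{1595}{14} = \frac{14355}{7}$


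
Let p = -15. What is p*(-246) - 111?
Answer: 3579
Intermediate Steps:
p*(-246) - 111 = -15*(-246) - 111 = 3690 - 111 = 3579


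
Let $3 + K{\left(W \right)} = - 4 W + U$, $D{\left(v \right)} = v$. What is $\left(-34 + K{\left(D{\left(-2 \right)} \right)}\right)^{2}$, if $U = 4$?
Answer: $625$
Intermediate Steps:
$K{\left(W \right)} = 1 - 4 W$ ($K{\left(W \right)} = -3 - \left(-4 + 4 W\right) = 1 - 4 W$)
$\left(-34 + K{\left(D{\left(-2 \right)} \right)}\right)^{2} = \left(-34 + \left(1 - -8\right)\right)^{2} = \left(-34 + \left(1 + 8\right)\right)^{2} = \left(-34 + 9\right)^{2} = \left(-25\right)^{2} = 625$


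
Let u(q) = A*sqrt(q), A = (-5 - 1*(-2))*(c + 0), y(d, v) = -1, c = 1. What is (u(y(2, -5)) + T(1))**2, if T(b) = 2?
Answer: (2 - 3*I)**2 ≈ -5.0 - 12.0*I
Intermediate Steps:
A = -3 (A = (-5 - 1*(-2))*(1 + 0) = (-5 + 2)*1 = -3*1 = -3)
u(q) = -3*sqrt(q)
(u(y(2, -5)) + T(1))**2 = (-3*I + 2)**2 = (2 - 3*I)**2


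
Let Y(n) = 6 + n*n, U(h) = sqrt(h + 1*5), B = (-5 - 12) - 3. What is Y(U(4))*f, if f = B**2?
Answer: 6000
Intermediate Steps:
B = -20 (B = -17 - 3 = -20)
U(h) = sqrt(5 + h) (U(h) = sqrt(h + 5) = sqrt(5 + h))
Y(n) = 6 + n**2
f = 400 (f = (-20)**2 = 400)
Y(U(4))*f = (6 + (sqrt(5 + 4))**2)*400 = (6 + (sqrt(9))**2)*400 = (6 + 3**2)*400 = (6 + 9)*400 = 15*400 = 6000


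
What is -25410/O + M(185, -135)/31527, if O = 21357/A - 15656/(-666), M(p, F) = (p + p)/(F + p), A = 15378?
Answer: -1367445565767593/1339801500285 ≈ -1020.6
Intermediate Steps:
M(p, F) = 2*p/(F + p) (M(p, F) = (2*p)/(F + p) = 2*p/(F + p))
O = 42496955/1706958 (O = 21357/15378 - 15656/(-666) = 21357*(1/15378) - 15656*(-1/666) = 7119/5126 + 7828/333 = 42496955/1706958 ≈ 24.896)
-25410/O + M(185, -135)/31527 = -25410/42496955/1706958 + (2*185/(-135 + 185))/31527 = -25410*1706958/42496955 + (2*185/50)*(1/31527) = -8674760556/8499391 + (2*185*(1/50))*(1/31527) = -8674760556/8499391 + (37/5)*(1/31527) = -8674760556/8499391 + 37/157635 = -1367445565767593/1339801500285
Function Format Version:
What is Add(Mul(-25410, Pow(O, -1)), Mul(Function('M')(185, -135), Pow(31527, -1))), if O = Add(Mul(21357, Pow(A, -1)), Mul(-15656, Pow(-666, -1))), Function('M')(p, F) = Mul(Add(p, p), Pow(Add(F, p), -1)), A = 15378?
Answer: Rational(-1367445565767593, 1339801500285) ≈ -1020.6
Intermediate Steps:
Function('M')(p, F) = Mul(2, p, Pow(Add(F, p), -1)) (Function('M')(p, F) = Mul(Mul(2, p), Pow(Add(F, p), -1)) = Mul(2, p, Pow(Add(F, p), -1)))
O = Rational(42496955, 1706958) (O = Add(Mul(21357, Pow(15378, -1)), Mul(-15656, Pow(-666, -1))) = Add(Mul(21357, Rational(1, 15378)), Mul(-15656, Rational(-1, 666))) = Add(Rational(7119, 5126), Rational(7828, 333)) = Rational(42496955, 1706958) ≈ 24.896)
Add(Mul(-25410, Pow(O, -1)), Mul(Function('M')(185, -135), Pow(31527, -1))) = Add(Mul(-25410, Pow(Rational(42496955, 1706958), -1)), Mul(Mul(2, 185, Pow(Add(-135, 185), -1)), Pow(31527, -1))) = Add(Mul(-25410, Rational(1706958, 42496955)), Mul(Mul(2, 185, Pow(50, -1)), Rational(1, 31527))) = Add(Rational(-8674760556, 8499391), Mul(Mul(2, 185, Rational(1, 50)), Rational(1, 31527))) = Add(Rational(-8674760556, 8499391), Mul(Rational(37, 5), Rational(1, 31527))) = Add(Rational(-8674760556, 8499391), Rational(37, 157635)) = Rational(-1367445565767593, 1339801500285)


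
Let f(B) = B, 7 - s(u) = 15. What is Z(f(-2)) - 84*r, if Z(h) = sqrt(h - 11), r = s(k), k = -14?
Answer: 672 + I*sqrt(13) ≈ 672.0 + 3.6056*I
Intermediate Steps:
s(u) = -8 (s(u) = 7 - 1*15 = 7 - 15 = -8)
r = -8
Z(h) = sqrt(-11 + h)
Z(f(-2)) - 84*r = sqrt(-11 - 2) - 84*(-8) = sqrt(-13) + 672 = I*sqrt(13) + 672 = 672 + I*sqrt(13)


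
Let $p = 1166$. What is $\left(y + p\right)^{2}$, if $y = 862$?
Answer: $4112784$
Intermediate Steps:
$\left(y + p\right)^{2} = \left(862 + 1166\right)^{2} = 2028^{2} = 4112784$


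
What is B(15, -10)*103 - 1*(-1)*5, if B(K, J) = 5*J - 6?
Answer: -5763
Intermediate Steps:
B(K, J) = -6 + 5*J
B(15, -10)*103 - 1*(-1)*5 = (-6 + 5*(-10))*103 - 1*(-1)*5 = (-6 - 50)*103 + 1*5 = -56*103 + 5 = -5768 + 5 = -5763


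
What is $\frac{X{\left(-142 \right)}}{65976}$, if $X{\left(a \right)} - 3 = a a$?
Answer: $\frac{20167}{65976} \approx 0.30567$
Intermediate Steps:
$X{\left(a \right)} = 3 + a^{2}$ ($X{\left(a \right)} = 3 + a a = 3 + a^{2}$)
$\frac{X{\left(-142 \right)}}{65976} = \frac{3 + \left(-142\right)^{2}}{65976} = \left(3 + 20164\right) \frac{1}{65976} = 20167 \cdot \frac{1}{65976} = \frac{20167}{65976}$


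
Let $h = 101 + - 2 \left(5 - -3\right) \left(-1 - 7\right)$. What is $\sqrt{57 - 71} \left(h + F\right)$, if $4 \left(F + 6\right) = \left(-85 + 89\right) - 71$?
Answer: $\frac{825 i \sqrt{14}}{4} \approx 771.72 i$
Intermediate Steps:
$F = - \frac{91}{4}$ ($F = -6 + \frac{\left(-85 + 89\right) - 71}{4} = -6 + \frac{4 - 71}{4} = -6 + \frac{1}{4} \left(-67\right) = -6 - \frac{67}{4} = - \frac{91}{4} \approx -22.75$)
$h = 229$ ($h = 101 + - 2 \left(5 + 3\right) \left(-8\right) = 101 + \left(-2\right) 8 \left(-8\right) = 101 - -128 = 101 + 128 = 229$)
$\sqrt{57 - 71} \left(h + F\right) = \sqrt{57 - 71} \left(229 - \frac{91}{4}\right) = \sqrt{-14} \cdot \frac{825}{4} = i \sqrt{14} \cdot \frac{825}{4} = \frac{825 i \sqrt{14}}{4}$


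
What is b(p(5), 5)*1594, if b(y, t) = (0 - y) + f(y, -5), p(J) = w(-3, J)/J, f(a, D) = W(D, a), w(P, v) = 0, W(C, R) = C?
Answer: -7970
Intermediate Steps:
f(a, D) = D
p(J) = 0 (p(J) = 0/J = 0)
b(y, t) = -5 - y (b(y, t) = (0 - y) - 5 = -y - 5 = -5 - y)
b(p(5), 5)*1594 = (-5 - 1*0)*1594 = (-5 + 0)*1594 = -5*1594 = -7970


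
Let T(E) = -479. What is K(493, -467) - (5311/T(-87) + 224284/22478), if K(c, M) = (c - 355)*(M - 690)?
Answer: -859552903035/5383481 ≈ -1.5967e+5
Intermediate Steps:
K(c, M) = (-690 + M)*(-355 + c) (K(c, M) = (-355 + c)*(-690 + M) = (-690 + M)*(-355 + c))
K(493, -467) - (5311/T(-87) + 224284/22478) = (244950 - 690*493 - 355*(-467) - 467*493) - (5311/(-479) + 224284/22478) = (244950 - 340170 + 165785 - 230231) - (5311*(-1/479) + 224284*(1/22478)) = -159666 - (-5311/479 + 112142/11239) = -159666 - 1*(-5974311/5383481) = -159666 + 5974311/5383481 = -859552903035/5383481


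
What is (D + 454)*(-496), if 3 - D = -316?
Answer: -383408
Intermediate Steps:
D = 319 (D = 3 - 1*(-316) = 3 + 316 = 319)
(D + 454)*(-496) = (319 + 454)*(-496) = 773*(-496) = -383408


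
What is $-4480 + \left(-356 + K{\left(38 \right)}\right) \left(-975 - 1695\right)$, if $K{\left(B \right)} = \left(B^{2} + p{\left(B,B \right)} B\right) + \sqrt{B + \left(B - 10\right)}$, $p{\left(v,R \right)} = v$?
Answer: $-6764920 - 2670 \sqrt{66} \approx -6.7866 \cdot 10^{6}$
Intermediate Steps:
$K{\left(B \right)} = \sqrt{-10 + 2 B} + 2 B^{2}$ ($K{\left(B \right)} = \left(B^{2} + B B\right) + \sqrt{B + \left(B - 10\right)} = \left(B^{2} + B^{2}\right) + \sqrt{B + \left(B - 10\right)} = 2 B^{2} + \sqrt{B + \left(-10 + B\right)} = 2 B^{2} + \sqrt{-10 + 2 B} = \sqrt{-10 + 2 B} + 2 B^{2}$)
$-4480 + \left(-356 + K{\left(38 \right)}\right) \left(-975 - 1695\right) = -4480 + \left(-356 + \left(\sqrt{-10 + 2 \cdot 38} + 2 \cdot 38^{2}\right)\right) \left(-975 - 1695\right) = -4480 + \left(-356 + \left(\sqrt{-10 + 76} + 2 \cdot 1444\right)\right) \left(-2670\right) = -4480 + \left(-356 + \left(\sqrt{66} + 2888\right)\right) \left(-2670\right) = -4480 + \left(-356 + \left(2888 + \sqrt{66}\right)\right) \left(-2670\right) = -4480 + \left(2532 + \sqrt{66}\right) \left(-2670\right) = -4480 - \left(6760440 + 2670 \sqrt{66}\right) = -6764920 - 2670 \sqrt{66}$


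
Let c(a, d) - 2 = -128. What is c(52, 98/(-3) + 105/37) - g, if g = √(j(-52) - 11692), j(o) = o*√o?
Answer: -126 - 2*√(-2923 - 26*I*√13) ≈ -127.73 + 108.14*I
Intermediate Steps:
c(a, d) = -126 (c(a, d) = 2 - 128 = -126)
j(o) = o^(3/2)
g = √(-11692 - 104*I*√13) (g = √((-52)^(3/2) - 11692) = √(-104*I*√13 - 11692) = √(-11692 - 104*I*√13) ≈ 1.734 - 108.14*I)
c(52, 98/(-3) + 105/37) - g = -126 - 2*√(-2923 - 26*I*√13)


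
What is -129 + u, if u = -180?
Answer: -309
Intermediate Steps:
-129 + u = -129 - 180 = -309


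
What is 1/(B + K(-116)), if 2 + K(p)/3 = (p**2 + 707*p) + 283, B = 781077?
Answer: 1/576252 ≈ 1.7354e-6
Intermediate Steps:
K(p) = 843 + 3*p**2 + 2121*p (K(p) = -6 + 3*((p**2 + 707*p) + 283) = -6 + 3*(283 + p**2 + 707*p) = -6 + (849 + 3*p**2 + 2121*p) = 843 + 3*p**2 + 2121*p)
1/(B + K(-116)) = 1/(781077 + (843 + 3*(-116)**2 + 2121*(-116))) = 1/(781077 + (843 + 3*13456 - 246036)) = 1/(781077 + (843 + 40368 - 246036)) = 1/(781077 - 204825) = 1/576252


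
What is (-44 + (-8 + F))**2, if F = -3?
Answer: 3025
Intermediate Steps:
(-44 + (-8 + F))**2 = (-44 + (-8 - 3))**2 = (-44 - 11)**2 = (-55)**2 = 3025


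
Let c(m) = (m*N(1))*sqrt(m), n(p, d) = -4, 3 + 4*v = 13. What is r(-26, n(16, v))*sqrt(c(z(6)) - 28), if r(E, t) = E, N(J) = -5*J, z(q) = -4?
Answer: -52*sqrt(-7 + 10*I) ≈ -83.9 - 161.14*I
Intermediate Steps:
v = 5/2 (v = -3/4 + (1/4)*13 = -3/4 + 13/4 = 5/2 ≈ 2.5000)
c(m) = -5*m**(3/2) (c(m) = (m*(-5*1))*sqrt(m) = (m*(-5))*sqrt(m) = (-5*m)*sqrt(m) = -5*m**(3/2))
r(-26, n(16, v))*sqrt(c(z(6)) - 28) = -26*sqrt(-(-40)*I - 28) = -26*sqrt(40*I - 28) = -26*sqrt(-28 + 40*I)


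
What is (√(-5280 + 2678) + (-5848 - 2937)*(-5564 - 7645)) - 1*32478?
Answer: 116008587 + I*√2602 ≈ 1.1601e+8 + 51.01*I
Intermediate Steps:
(√(-5280 + 2678) + (-5848 - 2937)*(-5564 - 7645)) - 1*32478 = (√(-2602) - 8785*(-13209)) - 32478 = (I*√2602 + 116041065) - 32478 = (116041065 + I*√2602) - 32478 = 116008587 + I*√2602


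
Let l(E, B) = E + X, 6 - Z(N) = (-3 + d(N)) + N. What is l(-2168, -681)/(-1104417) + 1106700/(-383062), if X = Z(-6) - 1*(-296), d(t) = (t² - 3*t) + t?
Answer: -203588093465/70510030809 ≈ -2.8874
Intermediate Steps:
d(t) = t² - 2*t
Z(N) = 9 - N - N*(-2 + N) (Z(N) = 6 - ((-3 + N*(-2 + N)) + N) = 6 - (-3 + N + N*(-2 + N)) = 6 + (3 - N - N*(-2 + N)) = 9 - N - N*(-2 + N))
X = 263 (X = (9 - 6 - 1*(-6)²) - 1*(-296) = (9 - 6 - 1*36) + 296 = (9 - 6 - 36) + 296 = -33 + 296 = 263)
l(E, B) = 263 + E (l(E, B) = E + 263 = 263 + E)
l(-2168, -681)/(-1104417) + 1106700/(-383062) = (263 - 2168)/(-1104417) + 1106700/(-383062) = -1905*(-1/1104417) + 1106700*(-1/383062) = 635/368139 - 553350/191531 = -203588093465/70510030809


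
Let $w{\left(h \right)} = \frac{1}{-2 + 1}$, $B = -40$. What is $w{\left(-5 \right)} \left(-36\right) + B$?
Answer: $-4$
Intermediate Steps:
$w{\left(h \right)} = -1$ ($w{\left(h \right)} = \frac{1}{-1} = -1$)
$w{\left(-5 \right)} \left(-36\right) + B = \left(-1\right) \left(-36\right) - 40 = 36 - 40 = -4$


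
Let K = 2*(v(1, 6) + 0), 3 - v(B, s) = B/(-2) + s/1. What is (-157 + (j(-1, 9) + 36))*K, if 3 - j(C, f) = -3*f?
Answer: 455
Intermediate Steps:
j(C, f) = 3 + 3*f (j(C, f) = 3 - (-3)*f = 3 + 3*f)
v(B, s) = 3 + B/2 - s (v(B, s) = 3 - (B/(-2) + s/1) = 3 - (B*(-½) + s*1) = 3 - (-B/2 + s) = 3 - (s - B/2) = 3 + (B/2 - s) = 3 + B/2 - s)
K = -5 (K = 2*((3 + (½)*1 - 1*6) + 0) = 2*((3 + ½ - 6) + 0) = 2*(-5/2 + 0) = 2*(-5/2) = -5)
(-157 + (j(-1, 9) + 36))*K = (-157 + ((3 + 3*9) + 36))*(-5) = (-157 + ((3 + 27) + 36))*(-5) = (-157 + (30 + 36))*(-5) = (-157 + 66)*(-5) = -91*(-5) = 455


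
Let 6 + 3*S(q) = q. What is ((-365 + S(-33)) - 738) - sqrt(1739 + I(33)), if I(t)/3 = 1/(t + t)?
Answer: -1116 - 3*sqrt(93522)/22 ≈ -1157.7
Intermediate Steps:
I(t) = 3/(2*t) (I(t) = 3/(t + t) = 3/((2*t)) = 3*(1/(2*t)) = 3/(2*t))
S(q) = -2 + q/3
((-365 + S(-33)) - 738) - sqrt(1739 + I(33)) = ((-365 + (-2 + (1/3)*(-33))) - 738) - sqrt(1739 + (3/2)/33) = ((-365 + (-2 - 11)) - 738) - sqrt(1739 + (3/2)*(1/33)) = ((-365 - 13) - 738) - sqrt(1739 + 1/22) = (-378 - 738) - sqrt(38259/22) = -1116 - 3*sqrt(93522)/22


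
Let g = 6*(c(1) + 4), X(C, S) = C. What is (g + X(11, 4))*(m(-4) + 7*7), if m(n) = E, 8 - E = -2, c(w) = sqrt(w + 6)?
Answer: 2065 + 354*sqrt(7) ≈ 3001.6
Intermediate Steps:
c(w) = sqrt(6 + w)
E = 10 (E = 8 - 1*(-2) = 8 + 2 = 10)
m(n) = 10
g = 24 + 6*sqrt(7) (g = 6*(sqrt(6 + 1) + 4) = 6*(sqrt(7) + 4) = 6*(4 + sqrt(7)) = 24 + 6*sqrt(7) ≈ 39.875)
(g + X(11, 4))*(m(-4) + 7*7) = ((24 + 6*sqrt(7)) + 11)*(10 + 7*7) = (35 + 6*sqrt(7))*(10 + 49) = (35 + 6*sqrt(7))*59 = 2065 + 354*sqrt(7)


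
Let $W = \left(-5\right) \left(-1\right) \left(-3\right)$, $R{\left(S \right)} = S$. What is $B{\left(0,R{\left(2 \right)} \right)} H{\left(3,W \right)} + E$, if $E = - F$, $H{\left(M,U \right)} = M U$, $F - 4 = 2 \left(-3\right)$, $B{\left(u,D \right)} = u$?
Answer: $2$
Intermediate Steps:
$W = -15$ ($W = 5 \left(-3\right) = -15$)
$F = -2$ ($F = 4 + 2 \left(-3\right) = 4 - 6 = -2$)
$E = 2$ ($E = \left(-1\right) \left(-2\right) = 2$)
$B{\left(0,R{\left(2 \right)} \right)} H{\left(3,W \right)} + E = 0 \cdot 3 \left(-15\right) + 2 = 0 \left(-45\right) + 2 = 0 + 2 = 2$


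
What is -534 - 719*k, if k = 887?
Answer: -638287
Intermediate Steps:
-534 - 719*k = -534 - 719*887 = -534 - 637753 = -638287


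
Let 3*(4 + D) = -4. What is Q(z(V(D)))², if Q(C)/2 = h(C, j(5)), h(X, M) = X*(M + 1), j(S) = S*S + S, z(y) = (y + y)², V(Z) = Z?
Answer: 4030726144/81 ≈ 4.9762e+7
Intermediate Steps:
D = -16/3 (D = -4 + (⅓)*(-4) = -4 - 4/3 = -16/3 ≈ -5.3333)
z(y) = 4*y² (z(y) = (2*y)² = 4*y²)
j(S) = S + S² (j(S) = S² + S = S + S²)
h(X, M) = X*(1 + M)
Q(C) = 62*C (Q(C) = 2*(C*(1 + 5*(1 + 5))) = 2*(C*(1 + 5*6)) = 2*(C*(1 + 30)) = 2*(C*31) = 2*(31*C) = 62*C)
Q(z(V(D)))² = (62*(4*(-16/3)²))² = (62*(4*(256/9)))² = (62*(1024/9))² = (63488/9)² = 4030726144/81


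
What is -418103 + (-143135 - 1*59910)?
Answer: -621148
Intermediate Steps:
-418103 + (-143135 - 1*59910) = -418103 + (-143135 - 59910) = -418103 - 203045 = -621148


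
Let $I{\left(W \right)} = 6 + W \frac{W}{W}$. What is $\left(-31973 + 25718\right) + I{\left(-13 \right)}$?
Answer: $-6262$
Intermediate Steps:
$I{\left(W \right)} = 6 + W$ ($I{\left(W \right)} = 6 + W 1 = 6 + W$)
$\left(-31973 + 25718\right) + I{\left(-13 \right)} = \left(-31973 + 25718\right) + \left(6 - 13\right) = -6255 - 7 = -6262$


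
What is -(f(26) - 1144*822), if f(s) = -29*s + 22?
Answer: 941100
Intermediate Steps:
f(s) = 22 - 29*s
-(f(26) - 1144*822) = -((22 - 29*26) - 1144*822) = -((22 - 754) - 940368) = -(-732 - 940368) = -1*(-941100) = 941100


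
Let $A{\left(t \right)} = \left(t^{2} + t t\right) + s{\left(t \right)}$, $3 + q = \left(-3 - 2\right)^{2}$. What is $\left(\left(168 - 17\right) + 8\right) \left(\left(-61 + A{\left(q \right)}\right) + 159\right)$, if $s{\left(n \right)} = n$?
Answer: $172992$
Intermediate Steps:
$q = 22$ ($q = -3 + \left(-3 - 2\right)^{2} = -3 + \left(-5\right)^{2} = -3 + 25 = 22$)
$A{\left(t \right)} = t + 2 t^{2}$ ($A{\left(t \right)} = \left(t^{2} + t t\right) + t = \left(t^{2} + t^{2}\right) + t = 2 t^{2} + t = t + 2 t^{2}$)
$\left(\left(168 - 17\right) + 8\right) \left(\left(-61 + A{\left(q \right)}\right) + 159\right) = \left(\left(168 - 17\right) + 8\right) \left(\left(-61 + 22 \left(1 + 2 \cdot 22\right)\right) + 159\right) = \left(151 + 8\right) \left(\left(-61 + 22 \left(1 + 44\right)\right) + 159\right) = 159 \left(\left(-61 + 22 \cdot 45\right) + 159\right) = 159 \left(\left(-61 + 990\right) + 159\right) = 159 \left(929 + 159\right) = 159 \cdot 1088 = 172992$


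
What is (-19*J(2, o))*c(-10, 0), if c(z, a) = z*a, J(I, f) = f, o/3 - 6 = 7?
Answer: 0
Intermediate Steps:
o = 39 (o = 18 + 3*7 = 18 + 21 = 39)
c(z, a) = a*z
(-19*J(2, o))*c(-10, 0) = (-19*39)*(0*(-10)) = -741*0 = 0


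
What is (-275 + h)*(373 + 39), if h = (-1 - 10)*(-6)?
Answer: -86108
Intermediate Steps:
h = 66 (h = -11*(-6) = 66)
(-275 + h)*(373 + 39) = (-275 + 66)*(373 + 39) = -209*412 = -86108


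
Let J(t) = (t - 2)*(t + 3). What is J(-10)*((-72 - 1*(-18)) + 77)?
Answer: 1932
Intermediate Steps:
J(t) = (-2 + t)*(3 + t)
J(-10)*((-72 - 1*(-18)) + 77) = (-6 - 10 + (-10)²)*((-72 - 1*(-18)) + 77) = (-6 - 10 + 100)*((-72 + 18) + 77) = 84*(-54 + 77) = 84*23 = 1932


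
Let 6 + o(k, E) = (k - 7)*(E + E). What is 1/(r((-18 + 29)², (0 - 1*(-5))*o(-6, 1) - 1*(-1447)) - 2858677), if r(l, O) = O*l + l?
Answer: -1/2702829 ≈ -3.6998e-7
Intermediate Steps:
o(k, E) = -6 + 2*E*(-7 + k) (o(k, E) = -6 + (k - 7)*(E + E) = -6 + (-7 + k)*(2*E) = -6 + 2*E*(-7 + k))
r(l, O) = l + O*l
1/(r((-18 + 29)², (0 - 1*(-5))*o(-6, 1) - 1*(-1447)) - 2858677) = 1/((-18 + 29)²*(1 + ((0 - 1*(-5))*(-6 - 14*1 + 2*1*(-6)) - 1*(-1447))) - 2858677) = 1/(11²*(1 + ((0 + 5)*(-6 - 14 - 12) + 1447)) - 2858677) = 1/(121*(1 + (5*(-32) + 1447)) - 2858677) = 1/(121*(1 + (-160 + 1447)) - 2858677) = 1/(121*(1 + 1287) - 2858677) = 1/(121*1288 - 2858677) = 1/(155848 - 2858677) = 1/(-2702829) = -1/2702829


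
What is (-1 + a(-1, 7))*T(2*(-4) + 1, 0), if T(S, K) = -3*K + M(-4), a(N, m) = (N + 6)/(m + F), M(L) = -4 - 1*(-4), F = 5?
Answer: 0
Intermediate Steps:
M(L) = 0 (M(L) = -4 + 4 = 0)
a(N, m) = (6 + N)/(5 + m) (a(N, m) = (N + 6)/(m + 5) = (6 + N)/(5 + m))
T(S, K) = -3*K (T(S, K) = -3*K + 0 = -3*K)
(-1 + a(-1, 7))*T(2*(-4) + 1, 0) = (-1 + (6 - 1)/(5 + 7))*(-3*0) = (-1 + 5/12)*0 = -7/12*0 = 0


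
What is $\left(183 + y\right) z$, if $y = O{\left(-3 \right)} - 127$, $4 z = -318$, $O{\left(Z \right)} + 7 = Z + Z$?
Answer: $- \frac{6837}{2} \approx -3418.5$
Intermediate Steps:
$O{\left(Z \right)} = -7 + 2 Z$ ($O{\left(Z \right)} = -7 + \left(Z + Z\right) = -7 + 2 Z$)
$z = - \frac{159}{2}$ ($z = \frac{1}{4} \left(-318\right) = - \frac{159}{2} \approx -79.5$)
$y = -140$ ($y = \left(-7 + 2 \left(-3\right)\right) - 127 = \left(-7 - 6\right) - 127 = -13 - 127 = -140$)
$\left(183 + y\right) z = \left(183 - 140\right) \left(- \frac{159}{2}\right) = 43 \left(- \frac{159}{2}\right) = - \frac{6837}{2}$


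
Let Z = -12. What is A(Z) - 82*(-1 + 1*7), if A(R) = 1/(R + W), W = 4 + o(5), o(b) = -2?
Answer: -4921/10 ≈ -492.10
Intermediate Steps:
W = 2 (W = 4 - 2 = 2)
A(R) = 1/(2 + R) (A(R) = 1/(R + 2) = 1/(2 + R))
A(Z) - 82*(-1 + 1*7) = 1/(2 - 12) - 82*(-1 + 1*7) = 1/(-10) - 82*(-1 + 7) = -⅒ - 82*6 = -⅒ - 492 = -4921/10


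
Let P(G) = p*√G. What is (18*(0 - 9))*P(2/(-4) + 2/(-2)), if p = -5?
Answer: 405*I*√6 ≈ 992.04*I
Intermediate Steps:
P(G) = -5*√G
(18*(0 - 9))*P(2/(-4) + 2/(-2)) = (18*(0 - 9))*(-5*√(2/(-4) + 2/(-2))) = (18*(-9))*(-5*√(2*(-¼) + 2*(-½))) = -(-810)*√(-½ - 1) = -(-810)*√(-3/2) = -(-810)*I*√6/2 = -(-405)*I*√6 = 405*I*√6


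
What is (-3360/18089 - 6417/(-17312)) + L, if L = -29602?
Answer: -9270008737543/313156768 ≈ -29602.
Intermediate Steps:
(-3360/18089 - 6417/(-17312)) + L = (-3360/18089 - 6417/(-17312)) - 29602 = (-3360*1/18089 - 6417*(-1/17312)) - 29602 = (-3360/18089 + 6417/17312) - 29602 = 57908793/313156768 - 29602 = -9270008737543/313156768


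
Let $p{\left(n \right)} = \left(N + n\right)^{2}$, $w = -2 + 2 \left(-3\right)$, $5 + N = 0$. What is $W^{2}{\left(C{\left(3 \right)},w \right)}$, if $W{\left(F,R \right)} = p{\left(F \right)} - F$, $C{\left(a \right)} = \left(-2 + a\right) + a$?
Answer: $9$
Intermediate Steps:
$N = -5$ ($N = -5 + 0 = -5$)
$C{\left(a \right)} = -2 + 2 a$
$w = -8$ ($w = -2 - 6 = -8$)
$p{\left(n \right)} = \left(-5 + n\right)^{2}$
$W{\left(F,R \right)} = \left(-5 + F\right)^{2} - F$
$W^{2}{\left(C{\left(3 \right)},w \right)} = \left(\left(-5 + \left(-2 + 2 \cdot 3\right)\right)^{2} - \left(-2 + 2 \cdot 3\right)\right)^{2} = \left(\left(-5 + \left(-2 + 6\right)\right)^{2} - \left(-2 + 6\right)\right)^{2} = \left(\left(-5 + 4\right)^{2} - 4\right)^{2} = \left(\left(-1\right)^{2} - 4\right)^{2} = \left(1 - 4\right)^{2} = \left(-3\right)^{2} = 9$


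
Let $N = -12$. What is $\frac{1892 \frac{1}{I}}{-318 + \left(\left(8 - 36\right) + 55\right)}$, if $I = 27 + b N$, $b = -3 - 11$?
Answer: $- \frac{1892}{56745} \approx -0.033342$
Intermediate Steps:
$b = -14$
$I = 195$ ($I = 27 - -168 = 27 + 168 = 195$)
$\frac{1892 \frac{1}{I}}{-318 + \left(\left(8 - 36\right) + 55\right)} = \frac{1892 \cdot \frac{1}{195}}{-318 + \left(\left(8 - 36\right) + 55\right)} = \frac{1892 \cdot \frac{1}{195}}{-318 + \left(-28 + 55\right)} = \frac{1}{-318 + 27} \cdot \frac{1892}{195} = \frac{1}{-291} \cdot \frac{1892}{195} = \left(- \frac{1}{291}\right) \frac{1892}{195} = - \frac{1892}{56745}$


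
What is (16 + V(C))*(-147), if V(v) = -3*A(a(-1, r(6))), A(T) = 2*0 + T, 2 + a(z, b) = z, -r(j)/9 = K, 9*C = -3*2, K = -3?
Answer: -3675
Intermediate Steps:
C = -⅔ (C = (-3*2)/9 = (⅑)*(-6) = -⅔ ≈ -0.66667)
r(j) = 27 (r(j) = -9*(-3) = 27)
a(z, b) = -2 + z
A(T) = T (A(T) = 0 + T = T)
V(v) = 9 (V(v) = -3*(-2 - 1) = -3*(-3) = 9)
(16 + V(C))*(-147) = (16 + 9)*(-147) = 25*(-147) = -3675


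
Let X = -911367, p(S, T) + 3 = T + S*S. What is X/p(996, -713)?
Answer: -911367/991300 ≈ -0.91937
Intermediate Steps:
p(S, T) = -3 + T + S² (p(S, T) = -3 + (T + S*S) = -3 + (T + S²) = -3 + T + S²)
X/p(996, -713) = -911367/(-3 - 713 + 996²) = -911367/(-3 - 713 + 992016) = -911367/991300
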